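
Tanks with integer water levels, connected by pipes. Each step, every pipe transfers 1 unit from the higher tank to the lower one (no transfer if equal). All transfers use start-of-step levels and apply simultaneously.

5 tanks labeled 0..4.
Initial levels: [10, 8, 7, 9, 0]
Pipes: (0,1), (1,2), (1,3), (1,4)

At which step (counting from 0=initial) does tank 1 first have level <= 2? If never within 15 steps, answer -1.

Answer: -1

Derivation:
Step 1: flows [0->1,1->2,3->1,1->4] -> levels [9 8 8 8 1]
Step 2: flows [0->1,1=2,1=3,1->4] -> levels [8 8 8 8 2]
Step 3: flows [0=1,1=2,1=3,1->4] -> levels [8 7 8 8 3]
Step 4: flows [0->1,2->1,3->1,1->4] -> levels [7 9 7 7 4]
Step 5: flows [1->0,1->2,1->3,1->4] -> levels [8 5 8 8 5]
Step 6: flows [0->1,2->1,3->1,1=4] -> levels [7 8 7 7 5]
Step 7: flows [1->0,1->2,1->3,1->4] -> levels [8 4 8 8 6]
Step 8: flows [0->1,2->1,3->1,4->1] -> levels [7 8 7 7 5]
  -> period-2 cycle (repeats step 6); tank 1 never drops to <=2
Tank 1 never reaches <=2 within 15 steps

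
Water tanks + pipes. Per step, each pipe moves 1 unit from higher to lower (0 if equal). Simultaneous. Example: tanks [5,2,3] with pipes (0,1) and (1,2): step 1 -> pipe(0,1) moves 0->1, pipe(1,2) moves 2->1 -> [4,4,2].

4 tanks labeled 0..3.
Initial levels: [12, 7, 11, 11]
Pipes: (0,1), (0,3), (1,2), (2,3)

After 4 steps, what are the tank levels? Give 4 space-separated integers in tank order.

Answer: 9 11 9 12

Derivation:
Step 1: flows [0->1,0->3,2->1,2=3] -> levels [10 9 10 12]
Step 2: flows [0->1,3->0,2->1,3->2] -> levels [10 11 10 10]
Step 3: flows [1->0,0=3,1->2,2=3] -> levels [11 9 11 10]
Step 4: flows [0->1,0->3,2->1,2->3] -> levels [9 11 9 12]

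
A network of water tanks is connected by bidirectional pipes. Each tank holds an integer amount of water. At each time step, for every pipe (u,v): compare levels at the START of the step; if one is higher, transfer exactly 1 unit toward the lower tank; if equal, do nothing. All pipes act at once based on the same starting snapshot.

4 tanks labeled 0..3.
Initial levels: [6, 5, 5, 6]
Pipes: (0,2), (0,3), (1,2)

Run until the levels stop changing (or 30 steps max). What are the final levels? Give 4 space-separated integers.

Step 1: flows [0->2,0=3,1=2] -> levels [5 5 6 6]
Step 2: flows [2->0,3->0,2->1] -> levels [7 6 4 5]
Step 3: flows [0->2,0->3,1->2] -> levels [5 5 6 6]
  -> period-2 cycle: step 3 state = step 1 state; never stabilizes
  -> state at step 30: (30-1) mod 2 = 1, same as step 2 -> [7 6 4 5]

Answer: 7 6 4 5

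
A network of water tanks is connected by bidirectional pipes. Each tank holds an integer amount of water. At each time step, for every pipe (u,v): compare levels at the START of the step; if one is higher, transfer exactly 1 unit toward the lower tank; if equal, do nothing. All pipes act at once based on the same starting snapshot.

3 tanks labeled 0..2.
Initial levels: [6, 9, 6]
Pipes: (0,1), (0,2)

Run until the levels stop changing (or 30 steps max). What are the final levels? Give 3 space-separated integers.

Step 1: flows [1->0,0=2] -> levels [7 8 6]
Step 2: flows [1->0,0->2] -> levels [7 7 7]
Step 3: flows [0=1,0=2] -> levels [7 7 7]
  -> stable (no change)

Answer: 7 7 7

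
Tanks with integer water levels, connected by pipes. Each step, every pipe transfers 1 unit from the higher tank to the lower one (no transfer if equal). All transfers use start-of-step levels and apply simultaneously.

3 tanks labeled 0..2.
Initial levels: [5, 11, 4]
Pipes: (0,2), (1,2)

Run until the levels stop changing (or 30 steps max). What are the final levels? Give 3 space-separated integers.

Answer: 6 6 8

Derivation:
Step 1: flows [0->2,1->2] -> levels [4 10 6]
Step 2: flows [2->0,1->2] -> levels [5 9 6]
Step 3: flows [2->0,1->2] -> levels [6 8 6]
Step 4: flows [0=2,1->2] -> levels [6 7 7]
Step 5: flows [2->0,1=2] -> levels [7 7 6]
Step 6: flows [0->2,1->2] -> levels [6 6 8]
Step 7: flows [2->0,2->1] -> levels [7 7 6]
  -> period-2 cycle: step 7 state = step 5 state; never stabilizes
  -> state at step 30: (30-5) mod 2 = 1, same as step 6 -> [6 6 8]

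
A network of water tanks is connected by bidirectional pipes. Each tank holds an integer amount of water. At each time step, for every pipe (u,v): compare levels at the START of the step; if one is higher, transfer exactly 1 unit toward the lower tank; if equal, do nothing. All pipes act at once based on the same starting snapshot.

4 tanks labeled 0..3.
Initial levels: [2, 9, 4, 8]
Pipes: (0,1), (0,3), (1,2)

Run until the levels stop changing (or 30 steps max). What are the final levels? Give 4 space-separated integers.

Answer: 7 5 6 5

Derivation:
Step 1: flows [1->0,3->0,1->2] -> levels [4 7 5 7]
Step 2: flows [1->0,3->0,1->2] -> levels [6 5 6 6]
Step 3: flows [0->1,0=3,2->1] -> levels [5 7 5 6]
Step 4: flows [1->0,3->0,1->2] -> levels [7 5 6 5]
Step 5: flows [0->1,0->3,2->1] -> levels [5 7 5 6]
  -> period-2 cycle: step 5 state = step 3 state; never stabilizes
  -> state at step 30: (30-3) mod 2 = 1, same as step 4 -> [7 5 6 5]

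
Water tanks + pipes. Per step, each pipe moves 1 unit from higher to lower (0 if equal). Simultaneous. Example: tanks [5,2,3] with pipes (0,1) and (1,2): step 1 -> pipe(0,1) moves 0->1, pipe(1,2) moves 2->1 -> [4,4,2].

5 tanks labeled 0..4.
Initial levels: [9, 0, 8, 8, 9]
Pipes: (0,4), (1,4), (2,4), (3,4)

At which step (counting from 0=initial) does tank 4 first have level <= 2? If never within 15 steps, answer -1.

Answer: -1

Derivation:
Step 1: flows [0=4,4->1,4->2,4->3] -> levels [9 1 9 9 6]
Step 2: flows [0->4,4->1,2->4,3->4] -> levels [8 2 8 8 8]
Step 3: flows [0=4,4->1,2=4,3=4] -> levels [8 3 8 8 7]
Step 4: flows [0->4,4->1,2->4,3->4] -> levels [7 4 7 7 9]
Step 5: flows [4->0,4->1,4->2,4->3] -> levels [8 5 8 8 5]
Step 6: flows [0->4,1=4,2->4,3->4] -> levels [7 5 7 7 8]
Step 7: flows [4->0,4->1,4->2,4->3] -> levels [8 6 8 8 4]
Step 8: flows [0->4,1->4,2->4,3->4] -> levels [7 5 7 7 8]
  -> period-2 cycle (repeats step 6); tank 4 never drops to <=2
Tank 4 never reaches <=2 within 15 steps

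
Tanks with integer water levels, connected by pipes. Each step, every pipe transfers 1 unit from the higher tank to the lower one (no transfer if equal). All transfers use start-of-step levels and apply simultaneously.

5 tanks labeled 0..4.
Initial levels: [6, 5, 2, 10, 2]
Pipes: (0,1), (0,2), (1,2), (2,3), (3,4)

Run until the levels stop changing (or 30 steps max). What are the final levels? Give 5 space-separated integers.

Step 1: flows [0->1,0->2,1->2,3->2,3->4] -> levels [4 5 5 8 3]
Step 2: flows [1->0,2->0,1=2,3->2,3->4] -> levels [6 4 5 6 4]
Step 3: flows [0->1,0->2,2->1,3->2,3->4] -> levels [4 6 6 4 5]
Step 4: flows [1->0,2->0,1=2,2->3,4->3] -> levels [6 5 4 6 4]
Step 5: flows [0->1,0->2,1->2,3->2,3->4] -> levels [4 5 7 4 5]
Step 6: flows [1->0,2->0,2->1,2->3,4->3] -> levels [6 5 4 6 4]
  -> period-2 cycle: step 6 state = step 4 state; never stabilizes
  -> state at step 30: (30-4) mod 2 = 0, same as step 4 -> [6 5 4 6 4]

Answer: 6 5 4 6 4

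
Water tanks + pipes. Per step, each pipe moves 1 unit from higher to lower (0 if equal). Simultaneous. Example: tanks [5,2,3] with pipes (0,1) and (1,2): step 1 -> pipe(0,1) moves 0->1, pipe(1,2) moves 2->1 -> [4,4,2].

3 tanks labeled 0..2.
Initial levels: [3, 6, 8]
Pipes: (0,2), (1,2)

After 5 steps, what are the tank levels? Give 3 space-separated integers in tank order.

Answer: 6 6 5

Derivation:
Step 1: flows [2->0,2->1] -> levels [4 7 6]
Step 2: flows [2->0,1->2] -> levels [5 6 6]
Step 3: flows [2->0,1=2] -> levels [6 6 5]
Step 4: flows [0->2,1->2] -> levels [5 5 7]
Step 5: flows [2->0,2->1] -> levels [6 6 5]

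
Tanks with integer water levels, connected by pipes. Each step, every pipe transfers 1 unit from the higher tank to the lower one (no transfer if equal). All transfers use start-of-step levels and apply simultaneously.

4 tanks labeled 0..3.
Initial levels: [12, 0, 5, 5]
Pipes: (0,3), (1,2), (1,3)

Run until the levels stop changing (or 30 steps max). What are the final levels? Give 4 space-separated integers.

Answer: 6 6 5 5

Derivation:
Step 1: flows [0->3,2->1,3->1] -> levels [11 2 4 5]
Step 2: flows [0->3,2->1,3->1] -> levels [10 4 3 5]
Step 3: flows [0->3,1->2,3->1] -> levels [9 4 4 5]
Step 4: flows [0->3,1=2,3->1] -> levels [8 5 4 5]
Step 5: flows [0->3,1->2,1=3] -> levels [7 4 5 6]
Step 6: flows [0->3,2->1,3->1] -> levels [6 6 4 6]
Step 7: flows [0=3,1->2,1=3] -> levels [6 5 5 6]
Step 8: flows [0=3,1=2,3->1] -> levels [6 6 5 5]
Step 9: flows [0->3,1->2,1->3] -> levels [5 4 6 7]
Step 10: flows [3->0,2->1,3->1] -> levels [6 6 5 5]
  -> period-2 cycle: step 10 state = step 8 state; never stabilizes
  -> state at step 30: (30-8) mod 2 = 0, same as step 8 -> [6 6 5 5]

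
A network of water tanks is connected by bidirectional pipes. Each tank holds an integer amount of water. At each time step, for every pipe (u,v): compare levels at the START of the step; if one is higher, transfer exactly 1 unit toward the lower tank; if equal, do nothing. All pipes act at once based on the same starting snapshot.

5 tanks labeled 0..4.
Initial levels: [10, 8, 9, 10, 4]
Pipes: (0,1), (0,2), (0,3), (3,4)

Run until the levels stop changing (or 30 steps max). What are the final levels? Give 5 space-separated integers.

Answer: 10 8 8 7 8

Derivation:
Step 1: flows [0->1,0->2,0=3,3->4] -> levels [8 9 10 9 5]
Step 2: flows [1->0,2->0,3->0,3->4] -> levels [11 8 9 7 6]
Step 3: flows [0->1,0->2,0->3,3->4] -> levels [8 9 10 7 7]
Step 4: flows [1->0,2->0,0->3,3=4] -> levels [9 8 9 8 7]
Step 5: flows [0->1,0=2,0->3,3->4] -> levels [7 9 9 8 8]
Step 6: flows [1->0,2->0,3->0,3=4] -> levels [10 8 8 7 8]
Step 7: flows [0->1,0->2,0->3,4->3] -> levels [7 9 9 9 7]
Step 8: flows [1->0,2->0,3->0,3->4] -> levels [10 8 8 7 8]
  -> period-2 cycle: step 8 state = step 6 state; never stabilizes
  -> state at step 30: (30-6) mod 2 = 0, same as step 6 -> [10 8 8 7 8]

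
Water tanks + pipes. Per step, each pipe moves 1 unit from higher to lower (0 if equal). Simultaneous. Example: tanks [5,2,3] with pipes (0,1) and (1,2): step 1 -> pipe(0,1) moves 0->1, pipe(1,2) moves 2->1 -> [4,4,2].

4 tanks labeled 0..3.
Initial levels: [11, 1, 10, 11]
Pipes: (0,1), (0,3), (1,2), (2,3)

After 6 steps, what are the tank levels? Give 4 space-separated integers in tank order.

Step 1: flows [0->1,0=3,2->1,3->2] -> levels [10 3 10 10]
Step 2: flows [0->1,0=3,2->1,2=3] -> levels [9 5 9 10]
Step 3: flows [0->1,3->0,2->1,3->2] -> levels [9 7 9 8]
Step 4: flows [0->1,0->3,2->1,2->3] -> levels [7 9 7 10]
Step 5: flows [1->0,3->0,1->2,3->2] -> levels [9 7 9 8]
  -> period-2 cycle: step 5 state = step 3 state
  -> state at step 6: (6-3) mod 2 = 1, same as step 4 -> [7 9 7 10]

Answer: 7 9 7 10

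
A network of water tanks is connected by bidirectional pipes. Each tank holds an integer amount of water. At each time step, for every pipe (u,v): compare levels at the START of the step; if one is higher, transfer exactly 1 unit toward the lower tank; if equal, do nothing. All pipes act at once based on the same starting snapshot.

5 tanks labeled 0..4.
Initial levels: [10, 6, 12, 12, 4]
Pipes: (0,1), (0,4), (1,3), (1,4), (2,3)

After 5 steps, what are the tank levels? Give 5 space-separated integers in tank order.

Answer: 9 9 10 9 7

Derivation:
Step 1: flows [0->1,0->4,3->1,1->4,2=3] -> levels [8 7 12 11 6]
Step 2: flows [0->1,0->4,3->1,1->4,2->3] -> levels [6 8 11 11 8]
Step 3: flows [1->0,4->0,3->1,1=4,2=3] -> levels [8 8 11 10 7]
Step 4: flows [0=1,0->4,3->1,1->4,2->3] -> levels [7 8 10 10 9]
Step 5: flows [1->0,4->0,3->1,4->1,2=3] -> levels [9 9 10 9 7]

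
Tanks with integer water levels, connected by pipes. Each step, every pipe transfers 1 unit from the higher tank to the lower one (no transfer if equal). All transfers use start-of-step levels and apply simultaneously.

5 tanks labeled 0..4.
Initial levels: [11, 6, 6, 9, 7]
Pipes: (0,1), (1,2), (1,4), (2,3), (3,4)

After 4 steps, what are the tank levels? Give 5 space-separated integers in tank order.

Answer: 9 7 8 7 8

Derivation:
Step 1: flows [0->1,1=2,4->1,3->2,3->4] -> levels [10 8 7 7 7]
Step 2: flows [0->1,1->2,1->4,2=3,3=4] -> levels [9 7 8 7 8]
Step 3: flows [0->1,2->1,4->1,2->3,4->3] -> levels [8 10 6 9 6]
Step 4: flows [1->0,1->2,1->4,3->2,3->4] -> levels [9 7 8 7 8]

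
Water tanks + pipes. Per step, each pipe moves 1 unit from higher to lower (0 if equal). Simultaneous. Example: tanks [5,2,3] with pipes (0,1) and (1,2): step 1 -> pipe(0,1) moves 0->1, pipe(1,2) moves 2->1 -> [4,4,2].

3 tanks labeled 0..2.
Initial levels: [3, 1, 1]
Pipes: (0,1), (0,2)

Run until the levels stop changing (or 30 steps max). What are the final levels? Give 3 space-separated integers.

Answer: 3 1 1

Derivation:
Step 1: flows [0->1,0->2] -> levels [1 2 2]
Step 2: flows [1->0,2->0] -> levels [3 1 1]
  -> period-2 cycle: step 2 state = step 0 state; never stabilizes
  -> state at step 30: (30-0) mod 2 = 0, same as step 0 -> [3 1 1]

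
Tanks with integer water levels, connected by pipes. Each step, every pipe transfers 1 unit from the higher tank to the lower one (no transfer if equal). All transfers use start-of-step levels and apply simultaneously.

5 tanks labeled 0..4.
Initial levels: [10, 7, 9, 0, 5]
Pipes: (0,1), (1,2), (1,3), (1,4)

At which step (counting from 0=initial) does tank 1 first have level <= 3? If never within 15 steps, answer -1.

Step 1: flows [0->1,2->1,1->3,1->4] -> levels [9 7 8 1 6]
Step 2: flows [0->1,2->1,1->3,1->4] -> levels [8 7 7 2 7]
Step 3: flows [0->1,1=2,1->3,1=4] -> levels [7 7 7 3 7]
Step 4: flows [0=1,1=2,1->3,1=4] -> levels [7 6 7 4 7]
Step 5: flows [0->1,2->1,1->3,4->1] -> levels [6 8 6 5 6]
Step 6: flows [1->0,1->2,1->3,1->4] -> levels [7 4 7 6 7]
Step 7: flows [0->1,2->1,3->1,4->1] -> levels [6 8 6 5 6]
  -> period-2 cycle (repeats step 5); tank 1 never drops to <=3
Tank 1 never reaches <=3 within 15 steps

Answer: -1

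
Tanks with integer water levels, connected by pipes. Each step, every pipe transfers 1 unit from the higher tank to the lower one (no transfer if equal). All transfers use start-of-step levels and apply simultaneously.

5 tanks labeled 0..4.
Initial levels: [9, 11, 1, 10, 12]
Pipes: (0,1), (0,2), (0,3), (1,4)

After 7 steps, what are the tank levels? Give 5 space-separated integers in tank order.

Answer: 9 8 8 8 10

Derivation:
Step 1: flows [1->0,0->2,3->0,4->1] -> levels [10 11 2 9 11]
Step 2: flows [1->0,0->2,0->3,1=4] -> levels [9 10 3 10 11]
Step 3: flows [1->0,0->2,3->0,4->1] -> levels [10 10 4 9 10]
Step 4: flows [0=1,0->2,0->3,1=4] -> levels [8 10 5 10 10]
Step 5: flows [1->0,0->2,3->0,1=4] -> levels [9 9 6 9 10]
Step 6: flows [0=1,0->2,0=3,4->1] -> levels [8 10 7 9 9]
Step 7: flows [1->0,0->2,3->0,1->4] -> levels [9 8 8 8 10]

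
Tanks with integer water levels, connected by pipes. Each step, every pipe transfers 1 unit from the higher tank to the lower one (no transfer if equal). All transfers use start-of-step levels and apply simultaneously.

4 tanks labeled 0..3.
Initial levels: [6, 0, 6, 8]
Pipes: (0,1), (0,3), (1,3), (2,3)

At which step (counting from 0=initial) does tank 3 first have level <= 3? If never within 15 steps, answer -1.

Answer: -1

Derivation:
Step 1: flows [0->1,3->0,3->1,3->2] -> levels [6 2 7 5]
Step 2: flows [0->1,0->3,3->1,2->3] -> levels [4 4 6 6]
Step 3: flows [0=1,3->0,3->1,2=3] -> levels [5 5 6 4]
Step 4: flows [0=1,0->3,1->3,2->3] -> levels [4 4 5 7]
Step 5: flows [0=1,3->0,3->1,3->2] -> levels [5 5 6 4]
  -> period-2 cycle (repeats step 3); tank 3 never drops to <=3
Tank 3 never reaches <=3 within 15 steps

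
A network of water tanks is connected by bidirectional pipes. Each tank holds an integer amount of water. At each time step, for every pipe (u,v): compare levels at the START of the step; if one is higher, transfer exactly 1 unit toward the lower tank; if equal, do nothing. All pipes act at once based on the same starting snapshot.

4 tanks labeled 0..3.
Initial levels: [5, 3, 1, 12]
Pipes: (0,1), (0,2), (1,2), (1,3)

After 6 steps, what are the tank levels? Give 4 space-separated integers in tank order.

Step 1: flows [0->1,0->2,1->2,3->1] -> levels [3 4 3 11]
Step 2: flows [1->0,0=2,1->2,3->1] -> levels [4 3 4 10]
Step 3: flows [0->1,0=2,2->1,3->1] -> levels [3 6 3 9]
Step 4: flows [1->0,0=2,1->2,3->1] -> levels [4 5 4 8]
Step 5: flows [1->0,0=2,1->2,3->1] -> levels [5 4 5 7]
Step 6: flows [0->1,0=2,2->1,3->1] -> levels [4 7 4 6]

Answer: 4 7 4 6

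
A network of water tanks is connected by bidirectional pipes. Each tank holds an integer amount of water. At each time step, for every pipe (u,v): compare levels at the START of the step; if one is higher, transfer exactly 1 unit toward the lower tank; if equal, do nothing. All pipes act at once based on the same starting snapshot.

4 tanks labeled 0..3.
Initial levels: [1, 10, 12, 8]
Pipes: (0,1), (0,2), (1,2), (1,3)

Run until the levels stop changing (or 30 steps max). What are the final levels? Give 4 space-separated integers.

Answer: 7 9 7 8

Derivation:
Step 1: flows [1->0,2->0,2->1,1->3] -> levels [3 9 10 9]
Step 2: flows [1->0,2->0,2->1,1=3] -> levels [5 9 8 9]
Step 3: flows [1->0,2->0,1->2,1=3] -> levels [7 7 8 9]
Step 4: flows [0=1,2->0,2->1,3->1] -> levels [8 9 6 8]
Step 5: flows [1->0,0->2,1->2,1->3] -> levels [8 6 8 9]
Step 6: flows [0->1,0=2,2->1,3->1] -> levels [7 9 7 8]
Step 7: flows [1->0,0=2,1->2,1->3] -> levels [8 6 8 9]
  -> period-2 cycle: step 7 state = step 5 state; never stabilizes
  -> state at step 30: (30-5) mod 2 = 1, same as step 6 -> [7 9 7 8]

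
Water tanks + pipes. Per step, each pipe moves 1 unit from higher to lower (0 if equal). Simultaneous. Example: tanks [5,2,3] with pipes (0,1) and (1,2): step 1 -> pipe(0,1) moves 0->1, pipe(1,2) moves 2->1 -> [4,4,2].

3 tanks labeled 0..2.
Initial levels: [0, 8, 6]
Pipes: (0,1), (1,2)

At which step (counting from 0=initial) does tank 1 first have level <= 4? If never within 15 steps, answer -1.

Answer: 5

Derivation:
Step 1: flows [1->0,1->2] -> levels [1 6 7]
Step 2: flows [1->0,2->1] -> levels [2 6 6]
Step 3: flows [1->0,1=2] -> levels [3 5 6]
Step 4: flows [1->0,2->1] -> levels [4 5 5]
Step 5: flows [1->0,1=2] -> levels [5 4 5]
Tank 1 first reaches <=4 at step 5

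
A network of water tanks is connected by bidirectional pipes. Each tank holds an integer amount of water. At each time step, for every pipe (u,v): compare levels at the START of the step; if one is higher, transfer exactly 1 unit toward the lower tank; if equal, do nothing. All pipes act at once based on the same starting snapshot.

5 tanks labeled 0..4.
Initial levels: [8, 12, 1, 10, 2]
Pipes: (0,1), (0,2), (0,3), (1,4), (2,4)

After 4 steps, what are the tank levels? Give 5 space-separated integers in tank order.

Step 1: flows [1->0,0->2,3->0,1->4,4->2] -> levels [9 10 3 9 2]
Step 2: flows [1->0,0->2,0=3,1->4,2->4] -> levels [9 8 3 9 4]
Step 3: flows [0->1,0->2,0=3,1->4,4->2] -> levels [7 8 5 9 4]
Step 4: flows [1->0,0->2,3->0,1->4,2->4] -> levels [8 6 5 8 6]

Answer: 8 6 5 8 6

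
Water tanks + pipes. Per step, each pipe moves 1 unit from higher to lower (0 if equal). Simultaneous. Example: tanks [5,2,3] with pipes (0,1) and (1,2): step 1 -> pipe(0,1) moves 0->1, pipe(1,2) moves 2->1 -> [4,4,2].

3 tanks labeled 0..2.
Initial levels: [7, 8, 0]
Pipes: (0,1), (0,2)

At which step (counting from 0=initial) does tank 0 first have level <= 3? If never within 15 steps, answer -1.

Step 1: flows [1->0,0->2] -> levels [7 7 1]
Step 2: flows [0=1,0->2] -> levels [6 7 2]
Step 3: flows [1->0,0->2] -> levels [6 6 3]
Step 4: flows [0=1,0->2] -> levels [5 6 4]
Step 5: flows [1->0,0->2] -> levels [5 5 5]
Step 6: flows [0=1,0=2] -> levels [5 5 5]
  -> stable; tank 0 stays at 5 > 3
Tank 0 never reaches <=3 within 15 steps

Answer: -1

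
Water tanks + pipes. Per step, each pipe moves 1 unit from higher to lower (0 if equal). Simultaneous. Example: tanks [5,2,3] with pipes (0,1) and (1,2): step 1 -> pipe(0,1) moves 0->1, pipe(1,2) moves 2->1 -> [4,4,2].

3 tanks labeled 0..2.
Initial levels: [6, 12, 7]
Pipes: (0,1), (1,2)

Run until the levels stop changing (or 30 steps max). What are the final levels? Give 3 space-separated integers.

Answer: 9 7 9

Derivation:
Step 1: flows [1->0,1->2] -> levels [7 10 8]
Step 2: flows [1->0,1->2] -> levels [8 8 9]
Step 3: flows [0=1,2->1] -> levels [8 9 8]
Step 4: flows [1->0,1->2] -> levels [9 7 9]
Step 5: flows [0->1,2->1] -> levels [8 9 8]
  -> period-2 cycle: step 5 state = step 3 state; never stabilizes
  -> state at step 30: (30-3) mod 2 = 1, same as step 4 -> [9 7 9]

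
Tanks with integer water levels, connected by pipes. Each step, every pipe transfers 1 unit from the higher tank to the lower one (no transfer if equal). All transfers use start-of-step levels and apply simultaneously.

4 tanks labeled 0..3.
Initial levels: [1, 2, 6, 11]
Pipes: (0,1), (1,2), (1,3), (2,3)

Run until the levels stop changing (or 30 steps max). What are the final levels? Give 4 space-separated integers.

Answer: 5 5 4 6

Derivation:
Step 1: flows [1->0,2->1,3->1,3->2] -> levels [2 3 6 9]
Step 2: flows [1->0,2->1,3->1,3->2] -> levels [3 4 6 7]
Step 3: flows [1->0,2->1,3->1,3->2] -> levels [4 5 6 5]
Step 4: flows [1->0,2->1,1=3,2->3] -> levels [5 5 4 6]
Step 5: flows [0=1,1->2,3->1,3->2] -> levels [5 5 6 4]
Step 6: flows [0=1,2->1,1->3,2->3] -> levels [5 5 4 6]
  -> period-2 cycle: step 6 state = step 4 state; never stabilizes
  -> state at step 30: (30-4) mod 2 = 0, same as step 4 -> [5 5 4 6]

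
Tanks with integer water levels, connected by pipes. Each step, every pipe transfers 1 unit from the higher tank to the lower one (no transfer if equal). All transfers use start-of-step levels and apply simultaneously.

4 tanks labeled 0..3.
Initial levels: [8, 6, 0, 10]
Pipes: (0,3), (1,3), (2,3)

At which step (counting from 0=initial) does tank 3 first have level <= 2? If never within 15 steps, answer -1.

Step 1: flows [3->0,3->1,3->2] -> levels [9 7 1 7]
Step 2: flows [0->3,1=3,3->2] -> levels [8 7 2 7]
Step 3: flows [0->3,1=3,3->2] -> levels [7 7 3 7]
Step 4: flows [0=3,1=3,3->2] -> levels [7 7 4 6]
Step 5: flows [0->3,1->3,3->2] -> levels [6 6 5 7]
Step 6: flows [3->0,3->1,3->2] -> levels [7 7 6 4]
Step 7: flows [0->3,1->3,2->3] -> levels [6 6 5 7]
  -> period-2 cycle (repeats step 5); tank 3 never drops to <=2
Tank 3 never reaches <=2 within 15 steps

Answer: -1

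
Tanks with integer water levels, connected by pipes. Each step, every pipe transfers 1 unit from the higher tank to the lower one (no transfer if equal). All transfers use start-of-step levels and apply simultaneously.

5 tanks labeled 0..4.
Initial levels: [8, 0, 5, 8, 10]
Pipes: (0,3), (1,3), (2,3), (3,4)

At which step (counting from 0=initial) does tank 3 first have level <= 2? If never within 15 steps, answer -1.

Step 1: flows [0=3,3->1,3->2,4->3] -> levels [8 1 6 7 9]
Step 2: flows [0->3,3->1,3->2,4->3] -> levels [7 2 7 7 8]
Step 3: flows [0=3,3->1,2=3,4->3] -> levels [7 3 7 7 7]
Step 4: flows [0=3,3->1,2=3,3=4] -> levels [7 4 7 6 7]
Step 5: flows [0->3,3->1,2->3,4->3] -> levels [6 5 6 8 6]
Step 6: flows [3->0,3->1,3->2,3->4] -> levels [7 6 7 4 7]
Step 7: flows [0->3,1->3,2->3,4->3] -> levels [6 5 6 8 6]
  -> period-2 cycle (repeats step 5); tank 3 never drops to <=2
Tank 3 never reaches <=2 within 15 steps

Answer: -1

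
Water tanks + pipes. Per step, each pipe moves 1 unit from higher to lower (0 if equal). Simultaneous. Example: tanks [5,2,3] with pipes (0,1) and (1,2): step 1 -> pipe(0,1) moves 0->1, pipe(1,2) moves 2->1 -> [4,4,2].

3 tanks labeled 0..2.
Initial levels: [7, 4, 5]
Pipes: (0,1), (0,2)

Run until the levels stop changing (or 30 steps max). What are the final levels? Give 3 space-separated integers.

Step 1: flows [0->1,0->2] -> levels [5 5 6]
Step 2: flows [0=1,2->0] -> levels [6 5 5]
Step 3: flows [0->1,0->2] -> levels [4 6 6]
Step 4: flows [1->0,2->0] -> levels [6 5 5]
  -> period-2 cycle: step 4 state = step 2 state; never stabilizes
  -> state at step 30: (30-2) mod 2 = 0, same as step 2 -> [6 5 5]

Answer: 6 5 5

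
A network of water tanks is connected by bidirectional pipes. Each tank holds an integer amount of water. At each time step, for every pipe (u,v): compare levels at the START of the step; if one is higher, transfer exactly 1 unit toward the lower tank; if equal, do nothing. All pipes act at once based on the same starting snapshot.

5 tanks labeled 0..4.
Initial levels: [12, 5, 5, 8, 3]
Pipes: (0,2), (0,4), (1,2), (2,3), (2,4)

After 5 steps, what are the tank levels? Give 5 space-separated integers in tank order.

Answer: 6 6 8 6 7

Derivation:
Step 1: flows [0->2,0->4,1=2,3->2,2->4] -> levels [10 5 6 7 5]
Step 2: flows [0->2,0->4,2->1,3->2,2->4] -> levels [8 6 6 6 7]
Step 3: flows [0->2,0->4,1=2,2=3,4->2] -> levels [6 6 8 6 7]
Step 4: flows [2->0,4->0,2->1,2->3,2->4] -> levels [8 7 4 7 7]
Step 5: flows [0->2,0->4,1->2,3->2,4->2] -> levels [6 6 8 6 7]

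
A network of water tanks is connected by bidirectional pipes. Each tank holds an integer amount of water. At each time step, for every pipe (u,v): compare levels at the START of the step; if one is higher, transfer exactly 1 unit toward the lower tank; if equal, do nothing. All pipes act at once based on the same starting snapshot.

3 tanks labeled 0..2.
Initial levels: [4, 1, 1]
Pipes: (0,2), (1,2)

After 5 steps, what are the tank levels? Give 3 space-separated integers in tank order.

Step 1: flows [0->2,1=2] -> levels [3 1 2]
Step 2: flows [0->2,2->1] -> levels [2 2 2]
Step 3: flows [0=2,1=2] -> levels [2 2 2]
  -> stable; steps 4..5 unchanged -> [2 2 2]

Answer: 2 2 2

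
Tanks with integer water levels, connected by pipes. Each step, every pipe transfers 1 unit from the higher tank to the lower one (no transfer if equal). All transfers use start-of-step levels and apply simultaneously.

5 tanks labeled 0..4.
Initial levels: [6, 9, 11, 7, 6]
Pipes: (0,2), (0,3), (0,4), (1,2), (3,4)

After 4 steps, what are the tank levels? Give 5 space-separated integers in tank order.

Step 1: flows [2->0,3->0,0=4,2->1,3->4] -> levels [8 10 9 5 7]
Step 2: flows [2->0,0->3,0->4,1->2,4->3] -> levels [7 9 9 7 7]
Step 3: flows [2->0,0=3,0=4,1=2,3=4] -> levels [8 9 8 7 7]
Step 4: flows [0=2,0->3,0->4,1->2,3=4] -> levels [6 8 9 8 8]

Answer: 6 8 9 8 8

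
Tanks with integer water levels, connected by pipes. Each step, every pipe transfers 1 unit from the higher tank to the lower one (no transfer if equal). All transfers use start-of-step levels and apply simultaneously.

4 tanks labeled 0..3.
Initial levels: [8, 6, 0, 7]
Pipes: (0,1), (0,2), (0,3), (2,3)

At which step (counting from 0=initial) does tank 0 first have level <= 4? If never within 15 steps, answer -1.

Step 1: flows [0->1,0->2,0->3,3->2] -> levels [5 7 2 7]
Step 2: flows [1->0,0->2,3->0,3->2] -> levels [6 6 4 5]
Step 3: flows [0=1,0->2,0->3,3->2] -> levels [4 6 6 5]
Tank 0 first reaches <=4 at step 3

Answer: 3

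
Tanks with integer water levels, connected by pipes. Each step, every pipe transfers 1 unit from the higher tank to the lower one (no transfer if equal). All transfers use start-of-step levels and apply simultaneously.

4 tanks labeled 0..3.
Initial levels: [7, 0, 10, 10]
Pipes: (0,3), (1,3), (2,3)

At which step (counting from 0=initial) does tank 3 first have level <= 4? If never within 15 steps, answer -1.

Answer: -1

Derivation:
Step 1: flows [3->0,3->1,2=3] -> levels [8 1 10 8]
Step 2: flows [0=3,3->1,2->3] -> levels [8 2 9 8]
Step 3: flows [0=3,3->1,2->3] -> levels [8 3 8 8]
Step 4: flows [0=3,3->1,2=3] -> levels [8 4 8 7]
Step 5: flows [0->3,3->1,2->3] -> levels [7 5 7 8]
Step 6: flows [3->0,3->1,3->2] -> levels [8 6 8 5]
Step 7: flows [0->3,1->3,2->3] -> levels [7 5 7 8]
  -> period-2 cycle (repeats step 5); tank 3 never drops to <=4
Tank 3 never reaches <=4 within 15 steps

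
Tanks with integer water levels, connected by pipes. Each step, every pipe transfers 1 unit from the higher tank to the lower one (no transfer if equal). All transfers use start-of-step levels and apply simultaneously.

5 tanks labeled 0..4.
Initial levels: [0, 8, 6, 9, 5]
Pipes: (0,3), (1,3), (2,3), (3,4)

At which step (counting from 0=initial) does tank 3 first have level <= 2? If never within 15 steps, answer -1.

Step 1: flows [3->0,3->1,3->2,3->4] -> levels [1 9 7 5 6]
Step 2: flows [3->0,1->3,2->3,4->3] -> levels [2 8 6 7 5]
Step 3: flows [3->0,1->3,3->2,3->4] -> levels [3 7 7 5 6]
Step 4: flows [3->0,1->3,2->3,4->3] -> levels [4 6 6 7 5]
Step 5: flows [3->0,3->1,3->2,3->4] -> levels [5 7 7 3 6]
Step 6: flows [0->3,1->3,2->3,4->3] -> levels [4 6 6 7 5]
  -> period-2 cycle (repeats step 4); tank 3 never drops to <=2
Tank 3 never reaches <=2 within 15 steps

Answer: -1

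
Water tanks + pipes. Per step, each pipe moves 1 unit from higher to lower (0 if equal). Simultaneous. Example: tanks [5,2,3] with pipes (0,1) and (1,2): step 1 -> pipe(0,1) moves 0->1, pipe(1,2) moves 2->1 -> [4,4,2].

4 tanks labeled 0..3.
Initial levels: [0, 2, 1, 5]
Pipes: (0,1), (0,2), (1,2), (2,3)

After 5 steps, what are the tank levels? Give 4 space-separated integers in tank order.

Step 1: flows [1->0,2->0,1->2,3->2] -> levels [2 0 2 4]
Step 2: flows [0->1,0=2,2->1,3->2] -> levels [1 2 2 3]
Step 3: flows [1->0,2->0,1=2,3->2] -> levels [3 1 2 2]
Step 4: flows [0->1,0->2,2->1,2=3] -> levels [1 3 2 2]
Step 5: flows [1->0,2->0,1->2,2=3] -> levels [3 1 2 2]

Answer: 3 1 2 2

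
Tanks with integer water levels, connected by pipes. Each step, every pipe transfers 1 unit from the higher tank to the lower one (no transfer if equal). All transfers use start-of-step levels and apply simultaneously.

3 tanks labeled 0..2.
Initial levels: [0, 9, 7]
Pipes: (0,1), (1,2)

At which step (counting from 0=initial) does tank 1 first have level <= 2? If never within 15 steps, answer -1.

Answer: -1

Derivation:
Step 1: flows [1->0,1->2] -> levels [1 7 8]
Step 2: flows [1->0,2->1] -> levels [2 7 7]
Step 3: flows [1->0,1=2] -> levels [3 6 7]
Step 4: flows [1->0,2->1] -> levels [4 6 6]
Step 5: flows [1->0,1=2] -> levels [5 5 6]
Step 6: flows [0=1,2->1] -> levels [5 6 5]
Step 7: flows [1->0,1->2] -> levels [6 4 6]
Step 8: flows [0->1,2->1] -> levels [5 6 5]
  -> period-2 cycle (repeats step 6); tank 1 never drops to <=2
Tank 1 never reaches <=2 within 15 steps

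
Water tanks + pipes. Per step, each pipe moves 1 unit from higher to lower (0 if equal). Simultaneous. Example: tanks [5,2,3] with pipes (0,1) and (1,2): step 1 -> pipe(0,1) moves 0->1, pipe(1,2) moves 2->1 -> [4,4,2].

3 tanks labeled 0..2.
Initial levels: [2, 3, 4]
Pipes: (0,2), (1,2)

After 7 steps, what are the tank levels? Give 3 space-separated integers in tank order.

Answer: 3 4 2

Derivation:
Step 1: flows [2->0,2->1] -> levels [3 4 2]
Step 2: flows [0->2,1->2] -> levels [2 3 4]
  -> period-2 cycle: step 2 state = step 0 state
  -> state at step 7: (7-0) mod 2 = 1, same as step 1 -> [3 4 2]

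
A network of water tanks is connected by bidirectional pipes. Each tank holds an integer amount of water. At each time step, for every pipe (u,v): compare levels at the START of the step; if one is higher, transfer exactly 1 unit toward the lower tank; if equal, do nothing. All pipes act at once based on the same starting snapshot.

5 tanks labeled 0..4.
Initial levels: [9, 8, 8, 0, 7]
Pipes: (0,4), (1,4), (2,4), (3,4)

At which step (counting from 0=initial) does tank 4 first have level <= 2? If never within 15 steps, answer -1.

Answer: -1

Derivation:
Step 1: flows [0->4,1->4,2->4,4->3] -> levels [8 7 7 1 9]
Step 2: flows [4->0,4->1,4->2,4->3] -> levels [9 8 8 2 5]
Step 3: flows [0->4,1->4,2->4,4->3] -> levels [8 7 7 3 7]
Step 4: flows [0->4,1=4,2=4,4->3] -> levels [7 7 7 4 7]
Step 5: flows [0=4,1=4,2=4,4->3] -> levels [7 7 7 5 6]
Step 6: flows [0->4,1->4,2->4,4->3] -> levels [6 6 6 6 8]
Step 7: flows [4->0,4->1,4->2,4->3] -> levels [7 7 7 7 4]
Step 8: flows [0->4,1->4,2->4,3->4] -> levels [6 6 6 6 8]
  -> period-2 cycle (repeats step 6); tank 4 never drops to <=2
Tank 4 never reaches <=2 within 15 steps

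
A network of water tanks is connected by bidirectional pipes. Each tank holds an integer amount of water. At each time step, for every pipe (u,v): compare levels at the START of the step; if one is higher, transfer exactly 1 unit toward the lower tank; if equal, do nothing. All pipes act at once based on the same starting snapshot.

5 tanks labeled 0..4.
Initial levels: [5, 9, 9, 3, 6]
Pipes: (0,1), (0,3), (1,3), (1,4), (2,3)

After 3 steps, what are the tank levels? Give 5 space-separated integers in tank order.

Step 1: flows [1->0,0->3,1->3,1->4,2->3] -> levels [5 6 8 6 7]
Step 2: flows [1->0,3->0,1=3,4->1,2->3] -> levels [7 6 7 6 6]
Step 3: flows [0->1,0->3,1=3,1=4,2->3] -> levels [5 7 6 8 6]

Answer: 5 7 6 8 6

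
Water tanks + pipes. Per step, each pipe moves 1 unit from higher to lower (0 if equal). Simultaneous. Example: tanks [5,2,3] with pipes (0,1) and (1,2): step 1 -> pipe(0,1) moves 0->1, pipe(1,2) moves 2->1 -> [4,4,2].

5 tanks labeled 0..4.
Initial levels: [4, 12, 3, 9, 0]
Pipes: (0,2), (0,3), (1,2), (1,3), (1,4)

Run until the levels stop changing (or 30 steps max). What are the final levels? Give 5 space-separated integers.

Step 1: flows [0->2,3->0,1->2,1->3,1->4] -> levels [4 9 5 9 1]
Step 2: flows [2->0,3->0,1->2,1=3,1->4] -> levels [6 7 5 8 2]
Step 3: flows [0->2,3->0,1->2,3->1,1->4] -> levels [6 6 7 6 3]
Step 4: flows [2->0,0=3,2->1,1=3,1->4] -> levels [7 6 5 6 4]
Step 5: flows [0->2,0->3,1->2,1=3,1->4] -> levels [5 4 7 7 5]
Step 6: flows [2->0,3->0,2->1,3->1,4->1] -> levels [7 7 5 5 4]
Step 7: flows [0->2,0->3,1->2,1->3,1->4] -> levels [5 4 7 7 5]
  -> period-2 cycle: step 7 state = step 5 state; never stabilizes
  -> state at step 30: (30-5) mod 2 = 1, same as step 6 -> [7 7 5 5 4]

Answer: 7 7 5 5 4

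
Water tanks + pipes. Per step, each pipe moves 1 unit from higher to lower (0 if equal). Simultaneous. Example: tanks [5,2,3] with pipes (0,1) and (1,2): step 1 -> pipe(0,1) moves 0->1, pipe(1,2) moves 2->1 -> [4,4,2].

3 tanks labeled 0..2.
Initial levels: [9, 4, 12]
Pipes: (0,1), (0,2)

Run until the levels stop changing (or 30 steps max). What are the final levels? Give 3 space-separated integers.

Step 1: flows [0->1,2->0] -> levels [9 5 11]
Step 2: flows [0->1,2->0] -> levels [9 6 10]
Step 3: flows [0->1,2->0] -> levels [9 7 9]
Step 4: flows [0->1,0=2] -> levels [8 8 9]
Step 5: flows [0=1,2->0] -> levels [9 8 8]
Step 6: flows [0->1,0->2] -> levels [7 9 9]
Step 7: flows [1->0,2->0] -> levels [9 8 8]
  -> period-2 cycle: step 7 state = step 5 state; never stabilizes
  -> state at step 30: (30-5) mod 2 = 1, same as step 6 -> [7 9 9]

Answer: 7 9 9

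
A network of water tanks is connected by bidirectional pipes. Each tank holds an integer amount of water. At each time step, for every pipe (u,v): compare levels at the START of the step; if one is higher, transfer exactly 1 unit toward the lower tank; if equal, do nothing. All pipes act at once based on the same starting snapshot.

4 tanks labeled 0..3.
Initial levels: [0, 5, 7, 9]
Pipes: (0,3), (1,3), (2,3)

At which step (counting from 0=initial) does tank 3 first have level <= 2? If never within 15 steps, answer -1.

Step 1: flows [3->0,3->1,3->2] -> levels [1 6 8 6]
Step 2: flows [3->0,1=3,2->3] -> levels [2 6 7 6]
Step 3: flows [3->0,1=3,2->3] -> levels [3 6 6 6]
Step 4: flows [3->0,1=3,2=3] -> levels [4 6 6 5]
Step 5: flows [3->0,1->3,2->3] -> levels [5 5 5 6]
Step 6: flows [3->0,3->1,3->2] -> levels [6 6 6 3]
Step 7: flows [0->3,1->3,2->3] -> levels [5 5 5 6]
  -> period-2 cycle (repeats step 5); tank 3 never drops to <=2
Tank 3 never reaches <=2 within 15 steps

Answer: -1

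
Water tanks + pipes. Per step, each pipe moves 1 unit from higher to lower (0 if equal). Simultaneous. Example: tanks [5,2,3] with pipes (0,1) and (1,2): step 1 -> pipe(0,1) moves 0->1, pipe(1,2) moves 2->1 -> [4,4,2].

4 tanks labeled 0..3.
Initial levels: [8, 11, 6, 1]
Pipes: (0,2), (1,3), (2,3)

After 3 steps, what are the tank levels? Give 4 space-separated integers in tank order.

Answer: 6 8 5 7

Derivation:
Step 1: flows [0->2,1->3,2->3] -> levels [7 10 6 3]
Step 2: flows [0->2,1->3,2->3] -> levels [6 9 6 5]
Step 3: flows [0=2,1->3,2->3] -> levels [6 8 5 7]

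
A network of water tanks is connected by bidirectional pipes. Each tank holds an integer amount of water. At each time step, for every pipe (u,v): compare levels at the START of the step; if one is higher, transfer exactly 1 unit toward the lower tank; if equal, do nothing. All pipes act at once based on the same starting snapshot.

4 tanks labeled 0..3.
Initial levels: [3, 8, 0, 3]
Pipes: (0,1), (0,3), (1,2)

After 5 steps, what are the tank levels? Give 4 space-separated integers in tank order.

Answer: 5 2 4 3

Derivation:
Step 1: flows [1->0,0=3,1->2] -> levels [4 6 1 3]
Step 2: flows [1->0,0->3,1->2] -> levels [4 4 2 4]
Step 3: flows [0=1,0=3,1->2] -> levels [4 3 3 4]
Step 4: flows [0->1,0=3,1=2] -> levels [3 4 3 4]
Step 5: flows [1->0,3->0,1->2] -> levels [5 2 4 3]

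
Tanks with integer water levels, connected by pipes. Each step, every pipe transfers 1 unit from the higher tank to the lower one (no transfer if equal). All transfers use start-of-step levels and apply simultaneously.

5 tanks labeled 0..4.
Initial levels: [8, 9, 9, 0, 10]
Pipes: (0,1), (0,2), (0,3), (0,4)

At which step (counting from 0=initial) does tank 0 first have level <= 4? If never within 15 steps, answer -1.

Answer: -1

Derivation:
Step 1: flows [1->0,2->0,0->3,4->0] -> levels [10 8 8 1 9]
Step 2: flows [0->1,0->2,0->3,0->4] -> levels [6 9 9 2 10]
Step 3: flows [1->0,2->0,0->3,4->0] -> levels [8 8 8 3 9]
Step 4: flows [0=1,0=2,0->3,4->0] -> levels [8 8 8 4 8]
Step 5: flows [0=1,0=2,0->3,0=4] -> levels [7 8 8 5 8]
Step 6: flows [1->0,2->0,0->3,4->0] -> levels [9 7 7 6 7]
Step 7: flows [0->1,0->2,0->3,0->4] -> levels [5 8 8 7 8]
Step 8: flows [1->0,2->0,3->0,4->0] -> levels [9 7 7 6 7]
  -> period-2 cycle (repeats step 6); tank 0 never drops to <=4
Tank 0 never reaches <=4 within 15 steps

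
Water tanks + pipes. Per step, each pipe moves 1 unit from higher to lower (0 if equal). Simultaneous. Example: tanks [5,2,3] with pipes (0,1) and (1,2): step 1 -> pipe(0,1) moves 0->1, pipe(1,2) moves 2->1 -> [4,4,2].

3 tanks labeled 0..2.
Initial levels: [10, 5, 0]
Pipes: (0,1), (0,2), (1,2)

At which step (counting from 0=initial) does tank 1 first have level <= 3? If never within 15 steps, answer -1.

Answer: -1

Derivation:
Step 1: flows [0->1,0->2,1->2] -> levels [8 5 2]
Step 2: flows [0->1,0->2,1->2] -> levels [6 5 4]
Step 3: flows [0->1,0->2,1->2] -> levels [4 5 6]
Step 4: flows [1->0,2->0,2->1] -> levels [6 5 4]
  -> period-2 cycle (repeats step 2); tank 1 never drops to <=3
Tank 1 never reaches <=3 within 15 steps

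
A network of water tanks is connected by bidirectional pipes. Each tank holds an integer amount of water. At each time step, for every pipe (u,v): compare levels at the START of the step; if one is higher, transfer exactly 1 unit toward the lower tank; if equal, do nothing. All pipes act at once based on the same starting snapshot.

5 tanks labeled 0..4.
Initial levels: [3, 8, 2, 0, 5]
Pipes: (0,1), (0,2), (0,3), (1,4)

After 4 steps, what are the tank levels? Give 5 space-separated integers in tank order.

Answer: 5 4 2 2 5

Derivation:
Step 1: flows [1->0,0->2,0->3,1->4] -> levels [2 6 3 1 6]
Step 2: flows [1->0,2->0,0->3,1=4] -> levels [3 5 2 2 6]
Step 3: flows [1->0,0->2,0->3,4->1] -> levels [2 5 3 3 5]
Step 4: flows [1->0,2->0,3->0,1=4] -> levels [5 4 2 2 5]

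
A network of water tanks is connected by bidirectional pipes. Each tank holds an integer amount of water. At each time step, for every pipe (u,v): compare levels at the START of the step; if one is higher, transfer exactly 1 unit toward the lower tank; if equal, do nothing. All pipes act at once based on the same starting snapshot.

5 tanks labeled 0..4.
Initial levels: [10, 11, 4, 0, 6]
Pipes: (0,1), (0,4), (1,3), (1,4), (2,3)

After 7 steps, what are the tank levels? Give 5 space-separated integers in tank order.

Step 1: flows [1->0,0->4,1->3,1->4,2->3] -> levels [10 8 3 2 8]
Step 2: flows [0->1,0->4,1->3,1=4,2->3] -> levels [8 8 2 4 9]
Step 3: flows [0=1,4->0,1->3,4->1,3->2] -> levels [9 8 3 4 7]
Step 4: flows [0->1,0->4,1->3,1->4,3->2] -> levels [7 7 4 4 9]
Step 5: flows [0=1,4->0,1->3,4->1,2=3] -> levels [8 7 4 5 7]
Step 6: flows [0->1,0->4,1->3,1=4,3->2] -> levels [6 7 5 5 8]
Step 7: flows [1->0,4->0,1->3,4->1,2=3] -> levels [8 6 5 6 6]

Answer: 8 6 5 6 6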